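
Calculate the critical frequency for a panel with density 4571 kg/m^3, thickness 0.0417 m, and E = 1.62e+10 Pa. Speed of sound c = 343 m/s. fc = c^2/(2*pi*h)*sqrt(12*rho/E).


12*rho/E = 12*4571/1.62e+10 = 3.38593e-06
sqrt(12*rho/E) = sqrt(3.38593e-06) = 0.00184009
c^2/(2*pi*h) = 343^2/(2*pi*0.0417) = 449027
fc = 449027 * 0.00184009 = 826.25 Hz


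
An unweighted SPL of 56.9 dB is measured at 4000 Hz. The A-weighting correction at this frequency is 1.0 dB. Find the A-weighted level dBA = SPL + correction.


A-weighting table: 4000 Hz -> 1.0 dB correction
SPL_A = SPL + correction = 56.9 + (1.0) = 57.9 dBA


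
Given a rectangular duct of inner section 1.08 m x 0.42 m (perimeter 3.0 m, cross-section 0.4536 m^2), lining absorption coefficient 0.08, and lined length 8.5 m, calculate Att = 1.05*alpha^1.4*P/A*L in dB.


alpha^1.4 = 0.08^1.4 = 0.029129
Attenuation rate = 1.05 * alpha^1.4 * P / A
= 1.05 * 0.029129 * 3.0 / 0.4536 = 0.202285 dB/m
Total Att = 0.202285 * 8.5 = 1.7194 dB


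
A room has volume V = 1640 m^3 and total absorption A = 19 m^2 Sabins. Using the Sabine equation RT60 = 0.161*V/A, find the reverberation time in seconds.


RT60 = 0.161 * 1640 / 19 = 13.897 s


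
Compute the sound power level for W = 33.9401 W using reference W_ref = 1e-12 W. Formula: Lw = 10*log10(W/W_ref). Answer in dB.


W / W_ref = 33.9401 / 1e-12 = 3.39401e+13
Lw = 10 * log10(3.39401e+13) = 135.31 dB


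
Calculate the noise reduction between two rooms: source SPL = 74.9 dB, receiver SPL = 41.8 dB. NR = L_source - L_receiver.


NR = L_source - L_receiver (difference between source and receiving room levels)
NR = 74.9 - 41.8 = 33.1 dB


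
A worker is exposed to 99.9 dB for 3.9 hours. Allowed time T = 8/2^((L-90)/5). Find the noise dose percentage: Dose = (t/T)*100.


T_allowed = 8 / 2^((99.9 - 90)/5) = 2.02792 hr
Dose = 3.9 / 2.02792 * 100 = 192.32 %


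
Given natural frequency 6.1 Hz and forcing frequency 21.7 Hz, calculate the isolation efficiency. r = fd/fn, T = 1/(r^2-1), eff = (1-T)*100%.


r = 21.7 / 6.1 = 3.55738
r^2 - 1 = 3.55738^2 - 1 = 11.655
T = 1/11.655 = 0.0858001
Efficiency = (1 - 0.0858001)*100 = 91.42 %


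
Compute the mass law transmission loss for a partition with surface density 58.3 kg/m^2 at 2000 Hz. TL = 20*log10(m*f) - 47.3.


m * f = 58.3 * 2000 = 116600
20*log10(116600) = 101.334 dB
TL = 101.334 - 47.3 = 54.034 dB


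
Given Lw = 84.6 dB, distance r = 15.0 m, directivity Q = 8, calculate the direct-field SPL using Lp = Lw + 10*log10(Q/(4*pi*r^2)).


4*pi*r^2 = 4*pi*15.0^2 = 2827.43 m^2
Q / (4*pi*r^2) = 8 / 2827.43 = 0.00282942
Lp = 84.6 + 10*log10(0.00282942) = 59.117 dB


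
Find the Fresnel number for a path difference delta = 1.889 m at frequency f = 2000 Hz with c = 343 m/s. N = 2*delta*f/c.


N = 2*delta*f/c = 2*delta/lambda, where lambda = c/f
lambda = 343 / 2000 = 0.1715 m
N = 2 * 1.889 / 0.1715 = 22.029


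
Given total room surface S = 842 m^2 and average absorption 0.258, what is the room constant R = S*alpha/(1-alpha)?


R = 842 * 0.258 / (1 - 0.258) = 292.77 m^2


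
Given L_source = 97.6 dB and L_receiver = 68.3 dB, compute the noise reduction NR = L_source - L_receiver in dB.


NR = L_source - L_receiver (difference between source and receiving room levels)
NR = 97.6 - 68.3 = 29.3 dB


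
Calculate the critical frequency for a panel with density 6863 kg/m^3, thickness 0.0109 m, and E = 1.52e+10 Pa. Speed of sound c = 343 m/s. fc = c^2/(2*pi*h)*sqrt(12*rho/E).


12*rho/E = 12*6863/1.52e+10 = 5.41816e-06
sqrt(12*rho/E) = sqrt(5.41816e-06) = 0.00232769
c^2/(2*pi*h) = 343^2/(2*pi*0.0109) = 1.71784e+06
fc = 1.71784e+06 * 0.00232769 = 3998.6 Hz


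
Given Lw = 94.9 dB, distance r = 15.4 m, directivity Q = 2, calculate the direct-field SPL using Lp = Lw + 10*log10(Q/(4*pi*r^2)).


4*pi*r^2 = 4*pi*15.4^2 = 2980.24 m^2
Q / (4*pi*r^2) = 2 / 2980.24 = 0.000671087
Lp = 94.9 + 10*log10(0.000671087) = 63.168 dB


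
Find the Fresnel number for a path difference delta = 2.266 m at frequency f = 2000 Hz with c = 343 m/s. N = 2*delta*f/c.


N = 2*delta*f/c = 2*delta/lambda, where lambda = c/f
lambda = 343 / 2000 = 0.1715 m
N = 2 * 2.266 / 0.1715 = 26.426


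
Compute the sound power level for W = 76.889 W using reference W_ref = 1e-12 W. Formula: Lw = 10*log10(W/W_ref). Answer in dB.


W / W_ref = 76.889 / 1e-12 = 7.6889e+13
Lw = 10 * log10(7.6889e+13) = 138.86 dB


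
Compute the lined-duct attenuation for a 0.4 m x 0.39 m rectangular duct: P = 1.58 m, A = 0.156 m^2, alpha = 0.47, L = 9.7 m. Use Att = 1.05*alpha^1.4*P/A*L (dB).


alpha^1.4 = 0.47^1.4 = 0.347486
Attenuation rate = 1.05 * alpha^1.4 * P / A
= 1.05 * 0.347486 * 1.58 / 0.156 = 3.69538 dB/m
Total Att = 3.69538 * 9.7 = 35.845 dB


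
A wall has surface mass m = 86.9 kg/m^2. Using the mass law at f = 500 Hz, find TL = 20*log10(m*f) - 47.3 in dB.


m * f = 86.9 * 500 = 43450
20*log10(43450) = 92.7598 dB
TL = 92.7598 - 47.3 = 45.46 dB


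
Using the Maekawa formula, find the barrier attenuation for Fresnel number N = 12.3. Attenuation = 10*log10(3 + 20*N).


3 + 20*N = 3 + 20*12.3 = 249
Att = 10*log10(249) = 23.962 dB


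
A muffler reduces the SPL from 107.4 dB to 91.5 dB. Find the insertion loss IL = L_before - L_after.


Insertion loss = SPL without muffler - SPL with muffler
IL = 107.4 - 91.5 = 15.9 dB


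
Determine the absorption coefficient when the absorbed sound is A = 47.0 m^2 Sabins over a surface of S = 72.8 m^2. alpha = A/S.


Absorption coefficient = absorbed power / incident power
alpha = A / S = 47.0 / 72.8 = 0.6456


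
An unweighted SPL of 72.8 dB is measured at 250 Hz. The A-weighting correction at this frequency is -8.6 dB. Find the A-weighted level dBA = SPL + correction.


A-weighting table: 250 Hz -> -8.6 dB correction
SPL_A = SPL + correction = 72.8 + (-8.6) = 64.2 dBA


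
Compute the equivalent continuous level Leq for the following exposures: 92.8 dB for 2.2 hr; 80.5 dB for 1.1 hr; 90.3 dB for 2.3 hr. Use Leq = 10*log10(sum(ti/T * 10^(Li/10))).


T_total = 2.2 + 1.1 + 2.3 = 5.6 hr
(2.2/5.6) * 10^(92.8/10) = 7.48574e+08
(1.1/5.6) * 10^(80.5/10) = 2.20396e+07
(2.3/5.6) * 10^(90.3/10) = 4.40088e+08
Sum = 7.48574e+08 + 2.20396e+07 + 4.40088e+08 = 1.2107e+09
Leq = 10*log10(1.2107e+09) = 90.83 dB


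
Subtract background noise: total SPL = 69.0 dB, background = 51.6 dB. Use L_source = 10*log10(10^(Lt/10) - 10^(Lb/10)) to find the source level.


10^(69.0/10) = 7.94328e+06
10^(51.6/10) = 144544
Difference = 7.94328e+06 - 144544 = 7.79874e+06
L_source = 10*log10(7.79874e+06) = 68.92 dB


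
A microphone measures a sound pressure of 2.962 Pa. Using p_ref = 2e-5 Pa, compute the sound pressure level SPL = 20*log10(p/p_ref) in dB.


p / p_ref = 2.962 / 2e-5 = 148100
SPL = 20 * log10(148100) = 103.41 dB


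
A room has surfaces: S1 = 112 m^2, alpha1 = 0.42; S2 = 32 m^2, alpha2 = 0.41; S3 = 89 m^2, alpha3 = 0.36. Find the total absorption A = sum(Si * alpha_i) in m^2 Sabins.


112 * 0.42 = 47.04
32 * 0.41 = 13.12
89 * 0.36 = 32.04
A_total = 47.04 + 13.12 + 32.04 = 92.2 m^2


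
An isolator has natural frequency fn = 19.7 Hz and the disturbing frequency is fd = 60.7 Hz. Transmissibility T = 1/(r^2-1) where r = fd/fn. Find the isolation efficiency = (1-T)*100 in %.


r = 60.7 / 19.7 = 3.08122
r^2 - 1 = 3.08122^2 - 1 = 8.49392
T = 1/8.49392 = 0.117731
Efficiency = (1 - 0.117731)*100 = 88.227 %


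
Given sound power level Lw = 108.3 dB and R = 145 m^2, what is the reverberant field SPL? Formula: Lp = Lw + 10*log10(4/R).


4/R = 4/145 = 0.0275862
Lp = 108.3 + 10*log10(0.0275862) = 92.707 dB


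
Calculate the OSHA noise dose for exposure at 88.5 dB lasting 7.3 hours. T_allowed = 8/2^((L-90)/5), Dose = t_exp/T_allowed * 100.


T_allowed = 8 / 2^((88.5 - 90)/5) = 9.84916 hr
Dose = 7.3 / 9.84916 * 100 = 74.118 %


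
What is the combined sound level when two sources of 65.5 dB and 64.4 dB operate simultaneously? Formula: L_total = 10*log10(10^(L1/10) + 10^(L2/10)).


10^(65.5/10) = 3.54813e+06
10^(64.4/10) = 2.75423e+06
Sum = 3.54813e+06 + 2.75423e+06 = 6.30236e+06
L_total = 10*log10(6.30236e+06) = 67.995 dB


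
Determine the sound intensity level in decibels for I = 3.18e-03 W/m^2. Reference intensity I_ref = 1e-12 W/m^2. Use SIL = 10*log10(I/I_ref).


I / I_ref = 3.18e-03 / 1e-12 = 3.18e+09
SIL = 10 * log10(3.18e+09) = 95.024 dB


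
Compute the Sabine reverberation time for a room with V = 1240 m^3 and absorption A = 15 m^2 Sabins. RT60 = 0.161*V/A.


RT60 = 0.161 * 1240 / 15 = 13.309 s


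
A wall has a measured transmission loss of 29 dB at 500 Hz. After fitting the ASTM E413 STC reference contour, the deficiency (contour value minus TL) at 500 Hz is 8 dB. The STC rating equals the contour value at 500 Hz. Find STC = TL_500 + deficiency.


By ASTM E413, STC = value of the fitted reference contour at 500 Hz.
Contour value at 500 Hz = TL_500 + deficiency = 29 + 8 = 37
STC = 37


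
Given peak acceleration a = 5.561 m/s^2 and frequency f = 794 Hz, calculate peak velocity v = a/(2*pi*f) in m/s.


omega = 2*pi*f = 2*pi*794 = 4988.85 rad/s
v = a / omega = 5.561 / 4988.85 = 0.0011147 m/s


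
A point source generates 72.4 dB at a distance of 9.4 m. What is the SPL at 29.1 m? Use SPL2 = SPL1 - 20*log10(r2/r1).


r2/r1 = 29.1/9.4 = 3.09574
Correction = 20*log10(3.09574) = 9.81529 dB
SPL2 = 72.4 - 9.81529 = 62.585 dB


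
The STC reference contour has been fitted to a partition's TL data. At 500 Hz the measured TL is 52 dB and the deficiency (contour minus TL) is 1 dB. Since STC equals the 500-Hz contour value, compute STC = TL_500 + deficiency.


By ASTM E413, STC = value of the fitted reference contour at 500 Hz.
Contour value at 500 Hz = TL_500 + deficiency = 52 + 1 = 53
STC = 53


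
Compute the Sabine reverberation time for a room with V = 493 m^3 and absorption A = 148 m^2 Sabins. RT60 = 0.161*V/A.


RT60 = 0.161 * 493 / 148 = 0.5363 s


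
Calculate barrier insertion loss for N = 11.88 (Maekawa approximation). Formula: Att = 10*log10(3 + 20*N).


3 + 20*N = 3 + 20*11.88 = 240.6
Att = 10*log10(240.6) = 23.813 dB


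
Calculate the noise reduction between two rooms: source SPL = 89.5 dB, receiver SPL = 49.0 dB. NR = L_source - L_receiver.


NR = L_source - L_receiver (difference between source and receiving room levels)
NR = 89.5 - 49.0 = 40.5 dB


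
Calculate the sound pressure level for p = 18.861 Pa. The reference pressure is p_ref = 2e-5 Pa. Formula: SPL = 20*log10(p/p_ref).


p / p_ref = 18.861 / 2e-5 = 943050
SPL = 20 * log10(943050) = 119.49 dB


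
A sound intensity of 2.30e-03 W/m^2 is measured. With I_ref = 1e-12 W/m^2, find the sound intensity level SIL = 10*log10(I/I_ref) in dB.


I / I_ref = 2.30e-03 / 1e-12 = 2.3e+09
SIL = 10 * log10(2.3e+09) = 93.617 dB


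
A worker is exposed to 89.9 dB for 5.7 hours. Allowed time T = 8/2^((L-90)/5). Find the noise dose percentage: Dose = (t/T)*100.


T_allowed = 8 / 2^((89.9 - 90)/5) = 8.11168 hr
Dose = 5.7 / 8.11168 * 100 = 70.269 %


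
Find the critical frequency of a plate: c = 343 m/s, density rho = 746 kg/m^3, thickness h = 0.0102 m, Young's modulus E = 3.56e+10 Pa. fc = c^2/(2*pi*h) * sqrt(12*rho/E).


12*rho/E = 12*746/3.56e+10 = 2.51461e-07
sqrt(12*rho/E) = sqrt(2.51461e-07) = 0.000501459
c^2/(2*pi*h) = 343^2/(2*pi*0.0102) = 1.83573e+06
fc = 1.83573e+06 * 0.000501459 = 920.54 Hz


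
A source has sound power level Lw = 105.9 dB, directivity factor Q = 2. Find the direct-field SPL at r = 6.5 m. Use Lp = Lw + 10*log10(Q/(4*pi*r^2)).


4*pi*r^2 = 4*pi*6.5^2 = 530.929 m^2
Q / (4*pi*r^2) = 2 / 530.929 = 0.00376698
Lp = 105.9 + 10*log10(0.00376698) = 81.66 dB


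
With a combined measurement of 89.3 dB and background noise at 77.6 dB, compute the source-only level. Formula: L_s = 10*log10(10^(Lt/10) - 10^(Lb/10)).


10^(89.3/10) = 8.51138e+08
10^(77.6/10) = 5.7544e+07
Difference = 8.51138e+08 - 5.7544e+07 = 7.93594e+08
L_source = 10*log10(7.93594e+08) = 88.996 dB


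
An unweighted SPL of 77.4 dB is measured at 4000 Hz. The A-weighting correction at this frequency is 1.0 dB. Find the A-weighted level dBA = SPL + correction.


A-weighting table: 4000 Hz -> 1.0 dB correction
SPL_A = SPL + correction = 77.4 + (1.0) = 78.4 dBA


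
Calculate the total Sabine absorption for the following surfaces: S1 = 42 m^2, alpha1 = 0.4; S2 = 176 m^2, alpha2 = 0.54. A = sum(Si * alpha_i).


42 * 0.4 = 16.8
176 * 0.54 = 95.04
A_total = 16.8 + 95.04 = 111.84 m^2


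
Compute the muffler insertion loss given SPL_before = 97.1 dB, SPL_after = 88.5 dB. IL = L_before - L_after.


Insertion loss = SPL without muffler - SPL with muffler
IL = 97.1 - 88.5 = 8.6 dB


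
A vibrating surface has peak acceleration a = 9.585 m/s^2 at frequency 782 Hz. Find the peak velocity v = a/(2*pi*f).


omega = 2*pi*f = 2*pi*782 = 4913.45 rad/s
v = a / omega = 9.585 / 4913.45 = 0.0019508 m/s


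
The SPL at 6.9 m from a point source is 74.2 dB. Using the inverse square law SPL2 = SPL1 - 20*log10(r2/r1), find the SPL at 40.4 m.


r2/r1 = 40.4/6.9 = 5.85507
Correction = 20*log10(5.85507) = 15.3506 dB
SPL2 = 74.2 - 15.3506 = 58.849 dB


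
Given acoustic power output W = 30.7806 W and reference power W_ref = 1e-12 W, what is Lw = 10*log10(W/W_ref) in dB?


W / W_ref = 30.7806 / 1e-12 = 3.07806e+13
Lw = 10 * log10(3.07806e+13) = 134.88 dB


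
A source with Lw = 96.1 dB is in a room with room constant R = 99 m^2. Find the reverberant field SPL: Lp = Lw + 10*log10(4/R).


4/R = 4/99 = 0.040404
Lp = 96.1 + 10*log10(0.040404) = 82.164 dB


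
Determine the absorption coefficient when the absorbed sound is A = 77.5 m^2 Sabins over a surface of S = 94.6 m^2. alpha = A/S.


Absorption coefficient = absorbed power / incident power
alpha = A / S = 77.5 / 94.6 = 0.81924


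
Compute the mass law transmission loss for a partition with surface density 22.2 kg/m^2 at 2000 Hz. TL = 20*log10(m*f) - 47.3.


m * f = 22.2 * 2000 = 44400
20*log10(44400) = 92.9477 dB
TL = 92.9477 - 47.3 = 45.648 dB


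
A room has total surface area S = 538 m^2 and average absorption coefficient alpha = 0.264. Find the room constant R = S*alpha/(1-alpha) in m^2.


R = 538 * 0.264 / (1 - 0.264) = 192.98 m^2


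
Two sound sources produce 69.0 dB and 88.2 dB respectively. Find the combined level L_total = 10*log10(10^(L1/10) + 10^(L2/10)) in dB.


10^(69.0/10) = 7.94328e+06
10^(88.2/10) = 6.60693e+08
Sum = 7.94328e+06 + 6.60693e+08 = 6.68636e+08
L_total = 10*log10(6.68636e+08) = 88.252 dB


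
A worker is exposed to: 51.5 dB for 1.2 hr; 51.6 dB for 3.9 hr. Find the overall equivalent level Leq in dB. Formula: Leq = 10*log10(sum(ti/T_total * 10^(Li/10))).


T_total = 1.2 + 3.9 = 5.1 hr
(1.2/5.1) * 10^(51.5/10) = 33236.2
(3.9/5.1) * 10^(51.6/10) = 110534
Sum = 33236.2 + 110534 = 143770
Leq = 10*log10(143770) = 51.577 dB


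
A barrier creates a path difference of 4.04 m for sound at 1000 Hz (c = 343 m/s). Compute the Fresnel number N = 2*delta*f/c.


N = 2*delta*f/c = 2*delta/lambda, where lambda = c/f
lambda = 343 / 1000 = 0.343 m
N = 2 * 4.04 / 0.343 = 23.557


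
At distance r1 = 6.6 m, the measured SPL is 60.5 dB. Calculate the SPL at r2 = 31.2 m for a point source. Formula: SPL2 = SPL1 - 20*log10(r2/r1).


r2/r1 = 31.2/6.6 = 4.72727
Correction = 20*log10(4.72727) = 13.4922 dB
SPL2 = 60.5 - 13.4922 = 47.008 dB


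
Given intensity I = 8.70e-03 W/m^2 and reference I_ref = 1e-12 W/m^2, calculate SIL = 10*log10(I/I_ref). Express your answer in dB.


I / I_ref = 8.70e-03 / 1e-12 = 8.7e+09
SIL = 10 * log10(8.7e+09) = 99.395 dB


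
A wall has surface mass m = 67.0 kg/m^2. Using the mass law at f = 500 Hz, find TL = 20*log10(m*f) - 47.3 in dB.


m * f = 67.0 * 500 = 33500
20*log10(33500) = 90.5009 dB
TL = 90.5009 - 47.3 = 43.201 dB


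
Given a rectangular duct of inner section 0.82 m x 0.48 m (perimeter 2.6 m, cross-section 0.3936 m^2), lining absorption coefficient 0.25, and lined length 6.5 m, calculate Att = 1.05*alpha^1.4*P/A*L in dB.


alpha^1.4 = 0.25^1.4 = 0.143587
Attenuation rate = 1.05 * alpha^1.4 * P / A
= 1.05 * 0.143587 * 2.6 / 0.3936 = 0.995916 dB/m
Total Att = 0.995916 * 6.5 = 6.4735 dB


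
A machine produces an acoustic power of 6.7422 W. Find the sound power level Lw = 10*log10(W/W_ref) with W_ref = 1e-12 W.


W / W_ref = 6.7422 / 1e-12 = 6.7422e+12
Lw = 10 * log10(6.7422e+12) = 128.29 dB


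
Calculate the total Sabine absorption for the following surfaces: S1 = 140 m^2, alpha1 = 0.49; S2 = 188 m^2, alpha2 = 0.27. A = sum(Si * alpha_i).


140 * 0.49 = 68.6
188 * 0.27 = 50.76
A_total = 68.6 + 50.76 = 119.36 m^2


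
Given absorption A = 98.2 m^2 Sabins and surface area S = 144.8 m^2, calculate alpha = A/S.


Absorption coefficient = absorbed power / incident power
alpha = A / S = 98.2 / 144.8 = 0.67818


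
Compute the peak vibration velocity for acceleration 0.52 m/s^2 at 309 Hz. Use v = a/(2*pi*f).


omega = 2*pi*f = 2*pi*309 = 1941.5 rad/s
v = a / omega = 0.52 / 1941.5 = 0.00026783 m/s


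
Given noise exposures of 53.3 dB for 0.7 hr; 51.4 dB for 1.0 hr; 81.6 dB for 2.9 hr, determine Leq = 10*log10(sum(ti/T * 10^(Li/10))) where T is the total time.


T_total = 0.7 + 1.0 + 2.9 = 4.6 hr
(0.7/4.6) * 10^(53.3/10) = 32534.2
(1.0/4.6) * 10^(51.4/10) = 30008.4
(2.9/4.6) * 10^(81.6/10) = 9.11256e+07
Sum = 32534.2 + 30008.4 + 9.11256e+07 = 9.11881e+07
Leq = 10*log10(9.11881e+07) = 79.599 dB


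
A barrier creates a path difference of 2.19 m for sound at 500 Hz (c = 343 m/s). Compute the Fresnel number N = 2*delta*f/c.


N = 2*delta*f/c = 2*delta/lambda, where lambda = c/f
lambda = 343 / 500 = 0.686 m
N = 2 * 2.19 / 0.686 = 6.3848


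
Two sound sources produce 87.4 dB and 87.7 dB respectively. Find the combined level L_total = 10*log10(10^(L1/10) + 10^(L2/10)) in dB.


10^(87.4/10) = 5.49541e+08
10^(87.7/10) = 5.88844e+08
Sum = 5.49541e+08 + 5.88844e+08 = 1.13838e+09
L_total = 10*log10(1.13838e+09) = 90.563 dB


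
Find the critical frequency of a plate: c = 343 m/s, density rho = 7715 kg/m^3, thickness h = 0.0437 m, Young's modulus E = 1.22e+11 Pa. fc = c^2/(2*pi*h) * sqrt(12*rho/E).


12*rho/E = 12*7715/1.22e+11 = 7.58852e-07
sqrt(12*rho/E) = sqrt(7.58852e-07) = 0.000871121
c^2/(2*pi*h) = 343^2/(2*pi*0.0437) = 428476
fc = 428476 * 0.000871121 = 373.25 Hz


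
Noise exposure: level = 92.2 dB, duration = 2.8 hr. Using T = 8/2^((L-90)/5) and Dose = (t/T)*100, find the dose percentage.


T_allowed = 8 / 2^((92.2 - 90)/5) = 5.89708 hr
Dose = 2.8 / 5.89708 * 100 = 47.481 %


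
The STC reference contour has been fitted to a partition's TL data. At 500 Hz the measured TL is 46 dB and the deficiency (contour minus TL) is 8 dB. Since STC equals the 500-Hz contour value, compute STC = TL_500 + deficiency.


By ASTM E413, STC = value of the fitted reference contour at 500 Hz.
Contour value at 500 Hz = TL_500 + deficiency = 46 + 8 = 54
STC = 54


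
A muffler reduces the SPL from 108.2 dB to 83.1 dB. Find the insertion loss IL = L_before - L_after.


Insertion loss = SPL without muffler - SPL with muffler
IL = 108.2 - 83.1 = 25.1 dB


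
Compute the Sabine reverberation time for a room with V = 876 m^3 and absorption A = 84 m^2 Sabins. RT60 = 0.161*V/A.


RT60 = 0.161 * 876 / 84 = 1.679 s


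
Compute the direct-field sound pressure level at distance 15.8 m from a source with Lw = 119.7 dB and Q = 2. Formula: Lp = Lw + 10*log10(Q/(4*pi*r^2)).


4*pi*r^2 = 4*pi*15.8^2 = 3137.07 m^2
Q / (4*pi*r^2) = 2 / 3137.07 = 0.000637538
Lp = 119.7 + 10*log10(0.000637538) = 87.745 dB


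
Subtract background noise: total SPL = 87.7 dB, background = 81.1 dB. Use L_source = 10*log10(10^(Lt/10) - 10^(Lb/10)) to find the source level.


10^(87.7/10) = 5.88844e+08
10^(81.1/10) = 1.28825e+08
Difference = 5.88844e+08 - 1.28825e+08 = 4.60019e+08
L_source = 10*log10(4.60019e+08) = 86.628 dB


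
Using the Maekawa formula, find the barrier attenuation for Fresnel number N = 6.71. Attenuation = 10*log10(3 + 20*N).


3 + 20*N = 3 + 20*6.71 = 137.2
Att = 10*log10(137.2) = 21.374 dB


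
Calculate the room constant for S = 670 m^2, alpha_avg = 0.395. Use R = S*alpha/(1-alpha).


R = 670 * 0.395 / (1 - 0.395) = 437.44 m^2


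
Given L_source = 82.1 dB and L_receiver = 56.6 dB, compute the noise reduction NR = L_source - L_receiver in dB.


NR = L_source - L_receiver (difference between source and receiving room levels)
NR = 82.1 - 56.6 = 25.5 dB


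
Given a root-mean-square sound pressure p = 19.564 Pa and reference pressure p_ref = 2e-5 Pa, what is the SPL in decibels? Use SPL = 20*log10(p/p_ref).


p / p_ref = 19.564 / 2e-5 = 978200
SPL = 20 * log10(978200) = 119.81 dB


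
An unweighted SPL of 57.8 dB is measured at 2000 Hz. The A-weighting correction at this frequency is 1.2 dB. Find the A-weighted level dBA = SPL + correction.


A-weighting table: 2000 Hz -> 1.2 dB correction
SPL_A = SPL + correction = 57.8 + (1.2) = 59 dBA


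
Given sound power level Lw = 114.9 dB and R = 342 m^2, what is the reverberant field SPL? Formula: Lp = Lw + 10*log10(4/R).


4/R = 4/342 = 0.0116959
Lp = 114.9 + 10*log10(0.0116959) = 95.58 dB


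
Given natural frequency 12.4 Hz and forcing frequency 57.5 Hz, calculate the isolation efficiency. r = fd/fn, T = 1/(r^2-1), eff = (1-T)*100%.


r = 57.5 / 12.4 = 4.6371
r^2 - 1 = 4.6371^2 - 1 = 20.5027
T = 1/20.5027 = 0.0487741
Efficiency = (1 - 0.0487741)*100 = 95.123 %


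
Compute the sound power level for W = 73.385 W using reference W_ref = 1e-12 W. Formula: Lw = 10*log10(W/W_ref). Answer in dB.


W / W_ref = 73.385 / 1e-12 = 7.3385e+13
Lw = 10 * log10(7.3385e+13) = 138.66 dB


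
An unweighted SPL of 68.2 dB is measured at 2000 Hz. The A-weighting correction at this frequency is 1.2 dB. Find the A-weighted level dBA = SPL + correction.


A-weighting table: 2000 Hz -> 1.2 dB correction
SPL_A = SPL + correction = 68.2 + (1.2) = 69.4 dBA


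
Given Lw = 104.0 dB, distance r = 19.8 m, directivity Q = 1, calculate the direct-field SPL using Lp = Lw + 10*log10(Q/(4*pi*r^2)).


4*pi*r^2 = 4*pi*19.8^2 = 4926.52 m^2
Q / (4*pi*r^2) = 1 / 4926.52 = 0.000202983
Lp = 104.0 + 10*log10(0.000202983) = 67.075 dB


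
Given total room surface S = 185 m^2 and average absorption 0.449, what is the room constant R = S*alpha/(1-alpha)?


R = 185 * 0.449 / (1 - 0.449) = 150.75 m^2


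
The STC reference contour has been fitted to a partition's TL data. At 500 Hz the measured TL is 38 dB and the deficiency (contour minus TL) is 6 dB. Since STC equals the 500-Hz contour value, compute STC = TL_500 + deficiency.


By ASTM E413, STC = value of the fitted reference contour at 500 Hz.
Contour value at 500 Hz = TL_500 + deficiency = 38 + 6 = 44
STC = 44


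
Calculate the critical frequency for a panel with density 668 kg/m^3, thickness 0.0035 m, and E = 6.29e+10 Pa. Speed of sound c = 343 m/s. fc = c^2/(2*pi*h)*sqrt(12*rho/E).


12*rho/E = 12*668/6.29e+10 = 1.2744e-07
sqrt(12*rho/E) = sqrt(1.2744e-07) = 0.000356987
c^2/(2*pi*h) = 343^2/(2*pi*0.0035) = 5.34983e+06
fc = 5.34983e+06 * 0.000356987 = 1909.8 Hz


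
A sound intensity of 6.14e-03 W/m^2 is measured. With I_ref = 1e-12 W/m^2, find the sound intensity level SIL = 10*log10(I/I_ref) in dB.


I / I_ref = 6.14e-03 / 1e-12 = 6.14e+09
SIL = 10 * log10(6.14e+09) = 97.882 dB


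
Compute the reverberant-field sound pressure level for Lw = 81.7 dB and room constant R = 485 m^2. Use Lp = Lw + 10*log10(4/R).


4/R = 4/485 = 0.00824742
Lp = 81.7 + 10*log10(0.00824742) = 60.863 dB


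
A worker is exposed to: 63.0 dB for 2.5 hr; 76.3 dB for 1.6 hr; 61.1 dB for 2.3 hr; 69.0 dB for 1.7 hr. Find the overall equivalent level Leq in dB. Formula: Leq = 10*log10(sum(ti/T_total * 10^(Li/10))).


T_total = 2.5 + 1.6 + 2.3 + 1.7 = 8.1 hr
(2.5/8.1) * 10^(63.0/10) = 615822
(1.6/8.1) * 10^(76.3/10) = 8.42626e+06
(2.3/8.1) * 10^(61.1/10) = 365799
(1.7/8.1) * 10^(69.0/10) = 1.66711e+06
Sum = 615822 + 8.42626e+06 + 365799 + 1.66711e+06 = 1.1075e+07
Leq = 10*log10(1.1075e+07) = 70.443 dB


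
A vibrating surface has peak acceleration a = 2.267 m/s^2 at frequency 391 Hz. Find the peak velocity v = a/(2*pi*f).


omega = 2*pi*f = 2*pi*391 = 2456.73 rad/s
v = a / omega = 2.267 / 2456.73 = 0.00092277 m/s


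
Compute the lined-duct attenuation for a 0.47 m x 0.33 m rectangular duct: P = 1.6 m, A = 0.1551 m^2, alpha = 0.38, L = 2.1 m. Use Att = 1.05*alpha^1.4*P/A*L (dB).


alpha^1.4 = 0.38^1.4 = 0.258046
Attenuation rate = 1.05 * alpha^1.4 * P / A
= 1.05 * 0.258046 * 1.6 / 0.1551 = 2.79508 dB/m
Total Att = 2.79508 * 2.1 = 5.8697 dB


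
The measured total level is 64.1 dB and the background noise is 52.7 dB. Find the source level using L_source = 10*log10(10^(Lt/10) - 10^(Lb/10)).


10^(64.1/10) = 2.5704e+06
10^(52.7/10) = 186209
Difference = 2.5704e+06 - 186209 = 2.38419e+06
L_source = 10*log10(2.38419e+06) = 63.773 dB


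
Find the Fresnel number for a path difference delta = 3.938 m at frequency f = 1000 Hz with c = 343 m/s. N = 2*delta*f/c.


N = 2*delta*f/c = 2*delta/lambda, where lambda = c/f
lambda = 343 / 1000 = 0.343 m
N = 2 * 3.938 / 0.343 = 22.962


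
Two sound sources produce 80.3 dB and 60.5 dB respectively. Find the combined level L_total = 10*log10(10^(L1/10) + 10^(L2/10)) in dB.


10^(80.3/10) = 1.07152e+08
10^(60.5/10) = 1.12202e+06
Sum = 1.07152e+08 + 1.12202e+06 = 1.08274e+08
L_total = 10*log10(1.08274e+08) = 80.345 dB


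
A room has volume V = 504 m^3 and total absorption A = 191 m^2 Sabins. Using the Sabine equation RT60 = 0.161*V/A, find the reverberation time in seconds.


RT60 = 0.161 * 504 / 191 = 0.42484 s


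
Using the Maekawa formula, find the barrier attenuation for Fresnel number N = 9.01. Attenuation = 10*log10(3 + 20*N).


3 + 20*N = 3 + 20*9.01 = 183.2
Att = 10*log10(183.2) = 22.629 dB


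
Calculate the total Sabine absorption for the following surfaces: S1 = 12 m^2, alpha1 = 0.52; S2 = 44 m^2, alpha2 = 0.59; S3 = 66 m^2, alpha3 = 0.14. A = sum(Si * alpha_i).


12 * 0.52 = 6.24
44 * 0.59 = 25.96
66 * 0.14 = 9.24
A_total = 6.24 + 25.96 + 9.24 = 41.44 m^2


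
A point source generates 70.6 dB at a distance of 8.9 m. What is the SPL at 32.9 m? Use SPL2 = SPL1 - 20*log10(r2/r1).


r2/r1 = 32.9/8.9 = 3.69663
Correction = 20*log10(3.69663) = 11.3561 dB
SPL2 = 70.6 - 11.3561 = 59.244 dB


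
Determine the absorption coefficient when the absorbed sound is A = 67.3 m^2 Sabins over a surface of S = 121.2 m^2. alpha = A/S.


Absorption coefficient = absorbed power / incident power
alpha = A / S = 67.3 / 121.2 = 0.55528


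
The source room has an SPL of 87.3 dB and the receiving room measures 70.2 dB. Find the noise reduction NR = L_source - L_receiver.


NR = L_source - L_receiver (difference between source and receiving room levels)
NR = 87.3 - 70.2 = 17.1 dB


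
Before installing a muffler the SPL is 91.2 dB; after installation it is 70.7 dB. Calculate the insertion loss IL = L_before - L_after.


Insertion loss = SPL without muffler - SPL with muffler
IL = 91.2 - 70.7 = 20.5 dB


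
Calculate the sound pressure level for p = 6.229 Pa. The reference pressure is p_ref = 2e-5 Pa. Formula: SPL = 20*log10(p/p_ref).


p / p_ref = 6.229 / 2e-5 = 311450
SPL = 20 * log10(311450) = 109.87 dB


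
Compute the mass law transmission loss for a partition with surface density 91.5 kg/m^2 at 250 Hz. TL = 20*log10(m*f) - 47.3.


m * f = 91.5 * 250 = 22875
20*log10(22875) = 87.1872 dB
TL = 87.1872 - 47.3 = 39.887 dB


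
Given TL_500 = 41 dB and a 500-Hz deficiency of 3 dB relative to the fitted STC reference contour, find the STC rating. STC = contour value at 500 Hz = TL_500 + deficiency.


By ASTM E413, STC = value of the fitted reference contour at 500 Hz.
Contour value at 500 Hz = TL_500 + deficiency = 41 + 3 = 44
STC = 44


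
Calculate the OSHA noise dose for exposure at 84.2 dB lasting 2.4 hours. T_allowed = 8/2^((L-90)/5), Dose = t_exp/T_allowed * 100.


T_allowed = 8 / 2^((84.2 - 90)/5) = 17.8766 hr
Dose = 2.4 / 17.8766 * 100 = 13.425 %


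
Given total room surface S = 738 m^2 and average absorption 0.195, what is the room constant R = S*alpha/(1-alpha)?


R = 738 * 0.195 / (1 - 0.195) = 178.77 m^2


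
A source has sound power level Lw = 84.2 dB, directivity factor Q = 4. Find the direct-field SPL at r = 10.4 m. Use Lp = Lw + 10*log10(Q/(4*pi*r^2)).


4*pi*r^2 = 4*pi*10.4^2 = 1359.18 m^2
Q / (4*pi*r^2) = 4 / 1359.18 = 0.00294295
Lp = 84.2 + 10*log10(0.00294295) = 58.888 dB


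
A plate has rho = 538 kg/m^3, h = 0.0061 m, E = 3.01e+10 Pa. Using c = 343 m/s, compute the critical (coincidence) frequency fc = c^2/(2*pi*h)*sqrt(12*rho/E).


12*rho/E = 12*538/3.01e+10 = 2.14485e-07
sqrt(12*rho/E) = sqrt(2.14485e-07) = 0.000463125
c^2/(2*pi*h) = 343^2/(2*pi*0.0061) = 3.06958e+06
fc = 3.06958e+06 * 0.000463125 = 1421.6 Hz


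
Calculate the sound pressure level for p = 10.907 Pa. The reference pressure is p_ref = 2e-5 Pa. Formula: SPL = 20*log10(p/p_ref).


p / p_ref = 10.907 / 2e-5 = 545350
SPL = 20 * log10(545350) = 114.73 dB


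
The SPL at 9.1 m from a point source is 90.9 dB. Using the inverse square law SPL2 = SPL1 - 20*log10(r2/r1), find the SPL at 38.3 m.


r2/r1 = 38.3/9.1 = 4.20879
Correction = 20*log10(4.20879) = 12.4831 dB
SPL2 = 90.9 - 12.4831 = 78.417 dB


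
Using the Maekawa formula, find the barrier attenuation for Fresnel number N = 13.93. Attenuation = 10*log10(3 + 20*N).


3 + 20*N = 3 + 20*13.93 = 281.6
Att = 10*log10(281.6) = 24.496 dB


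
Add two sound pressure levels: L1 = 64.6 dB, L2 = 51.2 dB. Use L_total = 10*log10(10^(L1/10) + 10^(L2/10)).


10^(64.6/10) = 2.88403e+06
10^(51.2/10) = 131826
Sum = 2.88403e+06 + 131826 = 3.01586e+06
L_total = 10*log10(3.01586e+06) = 64.794 dB


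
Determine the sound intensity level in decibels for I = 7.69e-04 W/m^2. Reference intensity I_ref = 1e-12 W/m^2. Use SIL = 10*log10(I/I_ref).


I / I_ref = 7.69e-04 / 1e-12 = 7.69e+08
SIL = 10 * log10(7.69e+08) = 88.859 dB


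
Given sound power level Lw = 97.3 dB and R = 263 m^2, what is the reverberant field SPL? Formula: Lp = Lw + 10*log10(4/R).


4/R = 4/263 = 0.0152091
Lp = 97.3 + 10*log10(0.0152091) = 79.121 dB


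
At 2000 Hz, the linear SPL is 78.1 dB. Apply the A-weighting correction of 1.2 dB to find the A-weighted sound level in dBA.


A-weighting table: 2000 Hz -> 1.2 dB correction
SPL_A = SPL + correction = 78.1 + (1.2) = 79.3 dBA


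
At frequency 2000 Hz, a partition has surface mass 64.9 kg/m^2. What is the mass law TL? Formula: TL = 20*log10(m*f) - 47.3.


m * f = 64.9 * 2000 = 129800
20*log10(129800) = 102.265 dB
TL = 102.265 - 47.3 = 54.965 dB


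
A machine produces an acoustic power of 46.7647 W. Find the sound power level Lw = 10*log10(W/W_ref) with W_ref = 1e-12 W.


W / W_ref = 46.7647 / 1e-12 = 4.67647e+13
Lw = 10 * log10(4.67647e+13) = 136.7 dB


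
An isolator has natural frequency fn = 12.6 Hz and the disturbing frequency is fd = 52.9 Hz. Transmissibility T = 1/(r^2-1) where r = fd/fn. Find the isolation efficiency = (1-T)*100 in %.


r = 52.9 / 12.6 = 4.19841
r^2 - 1 = 4.19841^2 - 1 = 16.6266
T = 1/16.6266 = 0.0601446
Efficiency = (1 - 0.0601446)*100 = 93.986 %


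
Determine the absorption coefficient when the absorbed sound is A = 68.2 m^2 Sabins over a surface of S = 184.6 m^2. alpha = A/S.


Absorption coefficient = absorbed power / incident power
alpha = A / S = 68.2 / 184.6 = 0.36945


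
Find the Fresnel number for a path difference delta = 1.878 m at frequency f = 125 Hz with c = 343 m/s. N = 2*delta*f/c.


N = 2*delta*f/c = 2*delta/lambda, where lambda = c/f
lambda = 343 / 125 = 2.744 m
N = 2 * 1.878 / 2.744 = 1.3688


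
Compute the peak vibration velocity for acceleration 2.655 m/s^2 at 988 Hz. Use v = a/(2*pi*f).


omega = 2*pi*f = 2*pi*988 = 6207.79 rad/s
v = a / omega = 2.655 / 6207.79 = 0.00042769 m/s


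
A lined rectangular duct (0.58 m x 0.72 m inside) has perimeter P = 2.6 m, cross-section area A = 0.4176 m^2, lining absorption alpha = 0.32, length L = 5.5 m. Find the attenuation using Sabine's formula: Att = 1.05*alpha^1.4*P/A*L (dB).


alpha^1.4 = 0.32^1.4 = 0.202866
Attenuation rate = 1.05 * alpha^1.4 * P / A
= 1.05 * 0.202866 * 2.6 / 0.4176 = 1.32621 dB/m
Total Att = 1.32621 * 5.5 = 7.2942 dB


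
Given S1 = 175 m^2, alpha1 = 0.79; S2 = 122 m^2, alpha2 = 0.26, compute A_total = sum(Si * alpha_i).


175 * 0.79 = 138.25
122 * 0.26 = 31.72
A_total = 138.25 + 31.72 = 169.97 m^2


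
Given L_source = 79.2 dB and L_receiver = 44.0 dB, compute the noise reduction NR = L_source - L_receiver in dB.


NR = L_source - L_receiver (difference between source and receiving room levels)
NR = 79.2 - 44.0 = 35.2 dB


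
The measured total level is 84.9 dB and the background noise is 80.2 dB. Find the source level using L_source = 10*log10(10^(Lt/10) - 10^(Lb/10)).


10^(84.9/10) = 3.0903e+08
10^(80.2/10) = 1.04713e+08
Difference = 3.0903e+08 - 1.04713e+08 = 2.04317e+08
L_source = 10*log10(2.04317e+08) = 83.103 dB


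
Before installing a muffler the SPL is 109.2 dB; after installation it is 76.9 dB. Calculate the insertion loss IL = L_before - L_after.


Insertion loss = SPL without muffler - SPL with muffler
IL = 109.2 - 76.9 = 32.3 dB


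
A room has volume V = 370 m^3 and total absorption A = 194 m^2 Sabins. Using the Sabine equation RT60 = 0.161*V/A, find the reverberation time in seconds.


RT60 = 0.161 * 370 / 194 = 0.30706 s


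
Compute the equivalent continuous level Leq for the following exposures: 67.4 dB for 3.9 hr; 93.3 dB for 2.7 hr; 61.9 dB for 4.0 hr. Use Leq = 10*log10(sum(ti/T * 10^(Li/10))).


T_total = 3.9 + 2.7 + 4.0 = 10.6 hr
(3.9/10.6) * 10^(67.4/10) = 2.0219e+06
(2.7/10.6) * 10^(93.3/10) = 5.44575e+08
(4.0/10.6) * 10^(61.9/10) = 584459
Sum = 2.0219e+06 + 5.44575e+08 + 584459 = 5.47181e+08
Leq = 10*log10(5.47181e+08) = 87.381 dB


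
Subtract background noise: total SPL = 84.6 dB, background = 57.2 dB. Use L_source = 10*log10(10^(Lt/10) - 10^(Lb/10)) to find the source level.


10^(84.6/10) = 2.88403e+08
10^(57.2/10) = 524807
Difference = 2.88403e+08 - 524807 = 2.87878e+08
L_source = 10*log10(2.87878e+08) = 84.592 dB


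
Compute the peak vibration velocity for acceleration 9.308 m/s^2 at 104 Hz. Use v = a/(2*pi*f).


omega = 2*pi*f = 2*pi*104 = 653.451 rad/s
v = a / omega = 9.308 / 653.451 = 0.014244 m/s


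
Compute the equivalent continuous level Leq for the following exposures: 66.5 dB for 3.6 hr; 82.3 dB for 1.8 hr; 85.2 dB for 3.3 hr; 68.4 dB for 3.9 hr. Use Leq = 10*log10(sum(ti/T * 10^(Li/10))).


T_total = 3.6 + 1.8 + 3.3 + 3.9 = 12.6 hr
(3.6/12.6) * 10^(66.5/10) = 1.27624e+06
(1.8/12.6) * 10^(82.3/10) = 2.42606e+07
(3.3/12.6) * 10^(85.2/10) = 8.67248e+07
(3.9/12.6) * 10^(68.4/10) = 2.14138e+06
Sum = 1.27624e+06 + 2.42606e+07 + 8.67248e+07 + 2.14138e+06 = 1.14403e+08
Leq = 10*log10(1.14403e+08) = 80.584 dB


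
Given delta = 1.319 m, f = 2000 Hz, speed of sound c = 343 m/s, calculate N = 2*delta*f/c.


N = 2*delta*f/c = 2*delta/lambda, where lambda = c/f
lambda = 343 / 2000 = 0.1715 m
N = 2 * 1.319 / 0.1715 = 15.382


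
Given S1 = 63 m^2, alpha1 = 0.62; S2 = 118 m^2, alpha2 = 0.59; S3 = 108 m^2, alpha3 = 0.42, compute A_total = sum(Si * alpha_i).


63 * 0.62 = 39.06
118 * 0.59 = 69.62
108 * 0.42 = 45.36
A_total = 39.06 + 69.62 + 45.36 = 154.04 m^2


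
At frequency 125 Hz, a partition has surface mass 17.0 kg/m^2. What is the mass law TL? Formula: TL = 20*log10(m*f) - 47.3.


m * f = 17.0 * 125 = 2125
20*log10(2125) = 66.5472 dB
TL = 66.5472 - 47.3 = 19.247 dB


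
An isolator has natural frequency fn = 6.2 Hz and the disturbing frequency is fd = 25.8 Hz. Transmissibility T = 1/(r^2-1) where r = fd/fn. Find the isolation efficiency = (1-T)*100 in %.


r = 25.8 / 6.2 = 4.16129
r^2 - 1 = 4.16129^2 - 1 = 16.3163
T = 1/16.3163 = 0.0612884
Efficiency = (1 - 0.0612884)*100 = 93.871 %


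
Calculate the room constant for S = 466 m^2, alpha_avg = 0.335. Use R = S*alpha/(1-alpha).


R = 466 * 0.335 / (1 - 0.335) = 234.75 m^2


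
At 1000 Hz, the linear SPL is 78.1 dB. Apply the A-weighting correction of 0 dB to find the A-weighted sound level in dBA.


A-weighting table: 1000 Hz -> 0 dB correction
SPL_A = SPL + correction = 78.1 + (0) = 78.1 dBA


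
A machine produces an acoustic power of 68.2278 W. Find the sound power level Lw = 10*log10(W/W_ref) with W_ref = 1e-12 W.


W / W_ref = 68.2278 / 1e-12 = 6.82278e+13
Lw = 10 * log10(6.82278e+13) = 138.34 dB


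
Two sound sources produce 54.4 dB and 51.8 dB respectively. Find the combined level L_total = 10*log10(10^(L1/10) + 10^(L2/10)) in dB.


10^(54.4/10) = 275423
10^(51.8/10) = 151356
Sum = 275423 + 151356 = 426779
L_total = 10*log10(426779) = 56.302 dB


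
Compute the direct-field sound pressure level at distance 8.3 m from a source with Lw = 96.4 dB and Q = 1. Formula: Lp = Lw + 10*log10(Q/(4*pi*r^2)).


4*pi*r^2 = 4*pi*8.3^2 = 865.697 m^2
Q / (4*pi*r^2) = 1 / 865.697 = 0.00115514
Lp = 96.4 + 10*log10(0.00115514) = 67.026 dB


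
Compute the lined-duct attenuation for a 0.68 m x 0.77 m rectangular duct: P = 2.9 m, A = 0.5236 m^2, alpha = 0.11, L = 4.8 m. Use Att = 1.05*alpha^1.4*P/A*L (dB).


alpha^1.4 = 0.11^1.4 = 0.0454935
Attenuation rate = 1.05 * alpha^1.4 * P / A
= 1.05 * 0.0454935 * 2.9 / 0.5236 = 0.264568 dB/m
Total Att = 0.264568 * 4.8 = 1.2699 dB


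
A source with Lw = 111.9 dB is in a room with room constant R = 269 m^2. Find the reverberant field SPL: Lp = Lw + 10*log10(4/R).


4/R = 4/269 = 0.0148699
Lp = 111.9 + 10*log10(0.0148699) = 93.623 dB


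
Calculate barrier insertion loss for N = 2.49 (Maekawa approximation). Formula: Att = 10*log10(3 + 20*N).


3 + 20*N = 3 + 20*2.49 = 52.8
Att = 10*log10(52.8) = 17.226 dB


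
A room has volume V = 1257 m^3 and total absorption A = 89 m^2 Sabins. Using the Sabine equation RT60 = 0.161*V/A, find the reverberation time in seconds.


RT60 = 0.161 * 1257 / 89 = 2.2739 s


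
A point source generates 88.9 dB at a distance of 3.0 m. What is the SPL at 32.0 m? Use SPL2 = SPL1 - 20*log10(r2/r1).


r2/r1 = 32.0/3.0 = 10.6667
Correction = 20*log10(10.6667) = 20.5606 dB
SPL2 = 88.9 - 20.5606 = 68.339 dB


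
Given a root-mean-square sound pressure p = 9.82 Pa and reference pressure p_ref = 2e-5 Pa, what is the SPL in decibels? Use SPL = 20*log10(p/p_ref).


p / p_ref = 9.82 / 2e-5 = 491000
SPL = 20 * log10(491000) = 113.82 dB


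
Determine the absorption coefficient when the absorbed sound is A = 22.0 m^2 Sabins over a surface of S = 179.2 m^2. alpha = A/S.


Absorption coefficient = absorbed power / incident power
alpha = A / S = 22.0 / 179.2 = 0.12277


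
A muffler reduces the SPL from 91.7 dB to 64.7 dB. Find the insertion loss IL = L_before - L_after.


Insertion loss = SPL without muffler - SPL with muffler
IL = 91.7 - 64.7 = 27 dB


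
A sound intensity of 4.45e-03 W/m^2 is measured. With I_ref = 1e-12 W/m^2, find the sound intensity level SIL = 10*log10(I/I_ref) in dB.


I / I_ref = 4.45e-03 / 1e-12 = 4.45e+09
SIL = 10 * log10(4.45e+09) = 96.484 dB


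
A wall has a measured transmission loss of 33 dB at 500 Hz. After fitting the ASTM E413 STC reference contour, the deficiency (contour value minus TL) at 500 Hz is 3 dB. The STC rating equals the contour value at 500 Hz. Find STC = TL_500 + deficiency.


By ASTM E413, STC = value of the fitted reference contour at 500 Hz.
Contour value at 500 Hz = TL_500 + deficiency = 33 + 3 = 36
STC = 36


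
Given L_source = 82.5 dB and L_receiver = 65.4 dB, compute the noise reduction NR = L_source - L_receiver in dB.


NR = L_source - L_receiver (difference between source and receiving room levels)
NR = 82.5 - 65.4 = 17.1 dB
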